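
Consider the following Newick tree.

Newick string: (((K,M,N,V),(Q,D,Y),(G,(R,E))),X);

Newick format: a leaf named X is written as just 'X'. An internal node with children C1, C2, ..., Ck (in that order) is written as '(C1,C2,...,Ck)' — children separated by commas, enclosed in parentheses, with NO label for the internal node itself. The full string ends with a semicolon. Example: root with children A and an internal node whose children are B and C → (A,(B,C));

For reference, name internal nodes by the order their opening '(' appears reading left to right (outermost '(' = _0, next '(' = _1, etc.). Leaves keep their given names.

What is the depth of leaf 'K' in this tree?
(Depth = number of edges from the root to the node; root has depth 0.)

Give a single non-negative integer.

Newick: (((K,M,N,V),(Q,D,Y),(G,(R,E))),X);
Naming internals by '(' encounter order: outermost '(' = _0, next = _1, ...
Query node: K
Path from root: _0 -> _1 -> _2 -> K
Depth of K: 3 (number of edges from root)

Answer: 3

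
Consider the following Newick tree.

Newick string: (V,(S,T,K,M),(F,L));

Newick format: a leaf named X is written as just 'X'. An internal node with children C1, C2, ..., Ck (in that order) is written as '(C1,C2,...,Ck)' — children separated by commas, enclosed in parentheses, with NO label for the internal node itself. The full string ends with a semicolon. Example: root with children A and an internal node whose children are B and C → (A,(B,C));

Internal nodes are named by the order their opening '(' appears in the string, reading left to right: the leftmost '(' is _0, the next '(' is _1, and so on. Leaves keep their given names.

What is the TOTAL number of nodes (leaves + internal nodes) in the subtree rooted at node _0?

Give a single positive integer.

Newick: (V,(S,T,K,M),(F,L));
Locate _0: it is the '(' at position 0 (the 1st '(' reading left to right).
Query: subtree rooted at _0
_0: subtree_size = 1 + 9
  V: subtree_size = 1 + 0
  _1: subtree_size = 1 + 4
    S: subtree_size = 1 + 0
    T: subtree_size = 1 + 0
    K: subtree_size = 1 + 0
    M: subtree_size = 1 + 0
  _2: subtree_size = 1 + 2
    F: subtree_size = 1 + 0
    L: subtree_size = 1 + 0
Total subtree size of _0: 10

Answer: 10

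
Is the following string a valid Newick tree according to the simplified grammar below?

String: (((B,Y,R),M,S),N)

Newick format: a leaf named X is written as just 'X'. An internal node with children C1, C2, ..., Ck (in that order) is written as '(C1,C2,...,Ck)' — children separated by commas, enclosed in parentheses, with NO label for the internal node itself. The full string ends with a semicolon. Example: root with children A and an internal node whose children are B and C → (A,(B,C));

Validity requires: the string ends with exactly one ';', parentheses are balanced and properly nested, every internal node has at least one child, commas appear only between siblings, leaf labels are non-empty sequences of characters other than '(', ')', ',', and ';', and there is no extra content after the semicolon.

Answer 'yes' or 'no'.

Answer: no

Derivation:
Input: (((B,Y,R),M,S),N)
Paren balance: 3 '(' vs 3 ')' OK
Ends with single ';': False
Full parse: FAILS (must end with ;)
Valid: False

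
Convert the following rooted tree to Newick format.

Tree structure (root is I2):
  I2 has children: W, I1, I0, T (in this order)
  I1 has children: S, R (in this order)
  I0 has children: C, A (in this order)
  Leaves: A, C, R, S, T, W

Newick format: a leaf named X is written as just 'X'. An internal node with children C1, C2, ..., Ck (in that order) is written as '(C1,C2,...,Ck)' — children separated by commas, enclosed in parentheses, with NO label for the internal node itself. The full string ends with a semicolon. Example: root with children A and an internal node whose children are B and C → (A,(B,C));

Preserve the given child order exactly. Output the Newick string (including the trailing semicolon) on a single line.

internal I2 with children ['W', 'I1', 'I0', 'T']
  leaf 'W' → 'W'
  internal I1 with children ['S', 'R']
    leaf 'S' → 'S'
    leaf 'R' → 'R'
  → '(S,R)'
  internal I0 with children ['C', 'A']
    leaf 'C' → 'C'
    leaf 'A' → 'A'
  → '(C,A)'
  leaf 'T' → 'T'
→ '(W,(S,R),(C,A),T)'
Final: (W,(S,R),(C,A),T);

Answer: (W,(S,R),(C,A),T);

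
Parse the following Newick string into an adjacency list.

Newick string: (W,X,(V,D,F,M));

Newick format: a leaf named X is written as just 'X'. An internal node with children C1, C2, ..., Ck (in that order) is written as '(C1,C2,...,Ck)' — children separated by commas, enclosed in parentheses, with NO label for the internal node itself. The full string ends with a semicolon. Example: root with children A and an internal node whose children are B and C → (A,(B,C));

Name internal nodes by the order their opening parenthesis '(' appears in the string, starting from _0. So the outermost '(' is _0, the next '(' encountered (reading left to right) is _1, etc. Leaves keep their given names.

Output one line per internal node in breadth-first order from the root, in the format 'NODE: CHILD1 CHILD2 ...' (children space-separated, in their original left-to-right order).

Answer: _0: W X _1
_1: V D F M

Derivation:
Input: (W,X,(V,D,F,M));
Scanning left-to-right, naming '(' by encounter order:
  pos 0: '(' -> open internal node _0 (depth 1)
  pos 5: '(' -> open internal node _1 (depth 2)
  pos 13: ')' -> close internal node _1 (now at depth 1)
  pos 14: ')' -> close internal node _0 (now at depth 0)
Total internal nodes: 2
BFS adjacency from root:
  _0: W X _1
  _1: V D F M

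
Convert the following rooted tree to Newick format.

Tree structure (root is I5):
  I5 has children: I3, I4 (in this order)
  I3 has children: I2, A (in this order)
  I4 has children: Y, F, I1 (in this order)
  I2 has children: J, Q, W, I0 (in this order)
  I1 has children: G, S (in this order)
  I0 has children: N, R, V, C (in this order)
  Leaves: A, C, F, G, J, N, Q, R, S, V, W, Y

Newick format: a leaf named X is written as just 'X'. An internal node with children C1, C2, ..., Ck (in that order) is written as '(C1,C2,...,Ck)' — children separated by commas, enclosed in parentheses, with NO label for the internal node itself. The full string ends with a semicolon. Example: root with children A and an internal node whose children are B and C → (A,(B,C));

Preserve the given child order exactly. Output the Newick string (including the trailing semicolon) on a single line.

internal I5 with children ['I3', 'I4']
  internal I3 with children ['I2', 'A']
    internal I2 with children ['J', 'Q', 'W', 'I0']
      leaf 'J' → 'J'
      leaf 'Q' → 'Q'
      leaf 'W' → 'W'
      internal I0 with children ['N', 'R', 'V', 'C']
        leaf 'N' → 'N'
        leaf 'R' → 'R'
        leaf 'V' → 'V'
        leaf 'C' → 'C'
      → '(N,R,V,C)'
    → '(J,Q,W,(N,R,V,C))'
    leaf 'A' → 'A'
  → '((J,Q,W,(N,R,V,C)),A)'
  internal I4 with children ['Y', 'F', 'I1']
    leaf 'Y' → 'Y'
    leaf 'F' → 'F'
    internal I1 with children ['G', 'S']
      leaf 'G' → 'G'
      leaf 'S' → 'S'
    → '(G,S)'
  → '(Y,F,(G,S))'
→ '(((J,Q,W,(N,R,V,C)),A),(Y,F,(G,S)))'
Final: (((J,Q,W,(N,R,V,C)),A),(Y,F,(G,S)));

Answer: (((J,Q,W,(N,R,V,C)),A),(Y,F,(G,S)));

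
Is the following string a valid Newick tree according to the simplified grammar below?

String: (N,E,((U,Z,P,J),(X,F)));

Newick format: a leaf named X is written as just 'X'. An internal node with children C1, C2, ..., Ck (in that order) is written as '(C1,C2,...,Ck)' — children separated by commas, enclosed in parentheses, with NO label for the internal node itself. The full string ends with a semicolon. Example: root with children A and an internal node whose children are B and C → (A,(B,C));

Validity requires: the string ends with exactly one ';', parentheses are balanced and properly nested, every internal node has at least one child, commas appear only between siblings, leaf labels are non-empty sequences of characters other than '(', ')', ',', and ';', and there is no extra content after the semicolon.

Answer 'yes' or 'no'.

Answer: yes

Derivation:
Input: (N,E,((U,Z,P,J),(X,F)));
Paren balance: 4 '(' vs 4 ')' OK
Ends with single ';': True
Full parse: OK
Valid: True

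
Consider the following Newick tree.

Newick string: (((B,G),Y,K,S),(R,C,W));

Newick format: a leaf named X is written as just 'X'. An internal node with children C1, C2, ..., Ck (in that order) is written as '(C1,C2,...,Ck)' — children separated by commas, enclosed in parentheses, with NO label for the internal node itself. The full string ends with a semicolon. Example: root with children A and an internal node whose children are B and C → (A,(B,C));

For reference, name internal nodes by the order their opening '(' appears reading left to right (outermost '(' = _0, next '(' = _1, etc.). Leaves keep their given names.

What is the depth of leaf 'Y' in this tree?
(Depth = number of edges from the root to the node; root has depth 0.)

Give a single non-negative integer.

Answer: 2

Derivation:
Newick: (((B,G),Y,K,S),(R,C,W));
Naming internals by '(' encounter order: outermost '(' = _0, next = _1, ...
Query node: Y
Path from root: _0 -> _1 -> Y
Depth of Y: 2 (number of edges from root)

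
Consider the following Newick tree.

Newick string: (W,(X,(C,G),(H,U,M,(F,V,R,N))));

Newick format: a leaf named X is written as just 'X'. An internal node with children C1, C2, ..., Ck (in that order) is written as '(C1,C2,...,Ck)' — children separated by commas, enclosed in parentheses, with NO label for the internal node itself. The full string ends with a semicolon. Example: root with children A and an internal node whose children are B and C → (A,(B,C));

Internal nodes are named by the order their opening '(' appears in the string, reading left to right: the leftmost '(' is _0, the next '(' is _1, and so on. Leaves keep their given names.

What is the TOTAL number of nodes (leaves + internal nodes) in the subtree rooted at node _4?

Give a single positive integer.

Answer: 5

Derivation:
Newick: (W,(X,(C,G),(H,U,M,(F,V,R,N))));
Locate _4: it is the '(' at position 19 (the 5th '(' reading left to right).
Query: subtree rooted at _4
_4: subtree_size = 1 + 4
  F: subtree_size = 1 + 0
  V: subtree_size = 1 + 0
  R: subtree_size = 1 + 0
  N: subtree_size = 1 + 0
Total subtree size of _4: 5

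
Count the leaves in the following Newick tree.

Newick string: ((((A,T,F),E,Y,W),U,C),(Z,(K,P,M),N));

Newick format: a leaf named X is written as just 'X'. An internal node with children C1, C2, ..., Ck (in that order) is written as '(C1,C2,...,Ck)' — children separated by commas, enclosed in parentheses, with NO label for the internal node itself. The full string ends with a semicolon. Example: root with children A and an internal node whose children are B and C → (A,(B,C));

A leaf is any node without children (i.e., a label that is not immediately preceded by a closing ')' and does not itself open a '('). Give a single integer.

Answer: 13

Derivation:
Newick: ((((A,T,F),E,Y,W),U,C),(Z,(K,P,M),N));
Scan left-to-right; a leaf is any maximal label run not followed by '(':
  pos 4: leaf 'A' → count = 1
  pos 6: leaf 'T' → count = 2
  pos 8: leaf 'F' → count = 3
  pos 11: leaf 'E' → count = 4
  pos 13: leaf 'Y' → count = 5
  pos 15: leaf 'W' → count = 6
  pos 18: leaf 'U' → count = 7
  pos 20: leaf 'C' → count = 8
  pos 24: leaf 'Z' → count = 9
  pos 27: leaf 'K' → count = 10
  pos 29: leaf 'P' → count = 11
  pos 31: leaf 'M' → count = 12
  pos 34: leaf 'N' → count = 13
Total leaves: 13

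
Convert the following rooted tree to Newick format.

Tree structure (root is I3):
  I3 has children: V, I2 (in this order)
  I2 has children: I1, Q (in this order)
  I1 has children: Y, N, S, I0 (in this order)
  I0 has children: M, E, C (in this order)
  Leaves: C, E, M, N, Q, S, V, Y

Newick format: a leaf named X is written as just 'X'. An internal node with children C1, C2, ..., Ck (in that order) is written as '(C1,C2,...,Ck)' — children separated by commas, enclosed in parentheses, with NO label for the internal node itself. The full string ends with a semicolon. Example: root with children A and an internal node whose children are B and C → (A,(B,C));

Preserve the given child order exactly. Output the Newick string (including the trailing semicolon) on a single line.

Answer: (V,((Y,N,S,(M,E,C)),Q));

Derivation:
internal I3 with children ['V', 'I2']
  leaf 'V' → 'V'
  internal I2 with children ['I1', 'Q']
    internal I1 with children ['Y', 'N', 'S', 'I0']
      leaf 'Y' → 'Y'
      leaf 'N' → 'N'
      leaf 'S' → 'S'
      internal I0 with children ['M', 'E', 'C']
        leaf 'M' → 'M'
        leaf 'E' → 'E'
        leaf 'C' → 'C'
      → '(M,E,C)'
    → '(Y,N,S,(M,E,C))'
    leaf 'Q' → 'Q'
  → '((Y,N,S,(M,E,C)),Q)'
→ '(V,((Y,N,S,(M,E,C)),Q))'
Final: (V,((Y,N,S,(M,E,C)),Q));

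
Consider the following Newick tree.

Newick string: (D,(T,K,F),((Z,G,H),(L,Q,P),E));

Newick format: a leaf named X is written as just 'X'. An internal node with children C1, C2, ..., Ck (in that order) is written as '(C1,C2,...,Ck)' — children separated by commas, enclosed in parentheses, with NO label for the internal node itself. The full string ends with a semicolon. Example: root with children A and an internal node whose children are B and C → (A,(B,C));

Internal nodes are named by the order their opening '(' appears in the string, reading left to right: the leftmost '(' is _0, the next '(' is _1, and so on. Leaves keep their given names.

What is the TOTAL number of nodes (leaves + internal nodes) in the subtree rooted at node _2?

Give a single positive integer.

Newick: (D,(T,K,F),((Z,G,H),(L,Q,P),E));
Locate _2: it is the '(' at position 11 (the 3rd '(' reading left to right).
Query: subtree rooted at _2
_2: subtree_size = 1 + 9
  _3: subtree_size = 1 + 3
    Z: subtree_size = 1 + 0
    G: subtree_size = 1 + 0
    H: subtree_size = 1 + 0
  _4: subtree_size = 1 + 3
    L: subtree_size = 1 + 0
    Q: subtree_size = 1 + 0
    P: subtree_size = 1 + 0
  E: subtree_size = 1 + 0
Total subtree size of _2: 10

Answer: 10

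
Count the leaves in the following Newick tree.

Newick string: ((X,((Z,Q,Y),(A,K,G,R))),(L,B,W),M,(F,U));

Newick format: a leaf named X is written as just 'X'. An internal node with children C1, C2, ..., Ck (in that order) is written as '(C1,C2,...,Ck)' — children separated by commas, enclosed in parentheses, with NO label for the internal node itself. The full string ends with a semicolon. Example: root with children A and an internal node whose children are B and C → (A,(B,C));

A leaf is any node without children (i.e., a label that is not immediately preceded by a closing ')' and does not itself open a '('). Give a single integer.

Newick: ((X,((Z,Q,Y),(A,K,G,R))),(L,B,W),M,(F,U));
Scan left-to-right; a leaf is any maximal label run not followed by '(':
  pos 2: leaf 'X' → count = 1
  pos 6: leaf 'Z' → count = 2
  pos 8: leaf 'Q' → count = 3
  pos 10: leaf 'Y' → count = 4
  pos 14: leaf 'A' → count = 5
  pos 16: leaf 'K' → count = 6
  pos 18: leaf 'G' → count = 7
  pos 20: leaf 'R' → count = 8
  pos 26: leaf 'L' → count = 9
  pos 28: leaf 'B' → count = 10
  pos 30: leaf 'W' → count = 11
  pos 33: leaf 'M' → count = 12
  pos 36: leaf 'F' → count = 13
  pos 38: leaf 'U' → count = 14
Total leaves: 14

Answer: 14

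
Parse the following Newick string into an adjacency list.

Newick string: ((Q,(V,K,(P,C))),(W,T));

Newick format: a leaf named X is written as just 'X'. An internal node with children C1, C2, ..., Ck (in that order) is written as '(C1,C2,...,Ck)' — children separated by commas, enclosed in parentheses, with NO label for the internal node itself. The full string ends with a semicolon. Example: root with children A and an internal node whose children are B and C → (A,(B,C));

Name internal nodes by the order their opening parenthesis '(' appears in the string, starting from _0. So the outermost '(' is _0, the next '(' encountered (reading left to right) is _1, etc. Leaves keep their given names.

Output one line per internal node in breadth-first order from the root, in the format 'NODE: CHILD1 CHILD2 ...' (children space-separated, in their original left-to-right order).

Answer: _0: _1 _4
_1: Q _2
_4: W T
_2: V K _3
_3: P C

Derivation:
Input: ((Q,(V,K,(P,C))),(W,T));
Scanning left-to-right, naming '(' by encounter order:
  pos 0: '(' -> open internal node _0 (depth 1)
  pos 1: '(' -> open internal node _1 (depth 2)
  pos 4: '(' -> open internal node _2 (depth 3)
  pos 9: '(' -> open internal node _3 (depth 4)
  pos 13: ')' -> close internal node _3 (now at depth 3)
  pos 14: ')' -> close internal node _2 (now at depth 2)
  pos 15: ')' -> close internal node _1 (now at depth 1)
  pos 17: '(' -> open internal node _4 (depth 2)
  pos 21: ')' -> close internal node _4 (now at depth 1)
  pos 22: ')' -> close internal node _0 (now at depth 0)
Total internal nodes: 5
BFS adjacency from root:
  _0: _1 _4
  _1: Q _2
  _4: W T
  _2: V K _3
  _3: P C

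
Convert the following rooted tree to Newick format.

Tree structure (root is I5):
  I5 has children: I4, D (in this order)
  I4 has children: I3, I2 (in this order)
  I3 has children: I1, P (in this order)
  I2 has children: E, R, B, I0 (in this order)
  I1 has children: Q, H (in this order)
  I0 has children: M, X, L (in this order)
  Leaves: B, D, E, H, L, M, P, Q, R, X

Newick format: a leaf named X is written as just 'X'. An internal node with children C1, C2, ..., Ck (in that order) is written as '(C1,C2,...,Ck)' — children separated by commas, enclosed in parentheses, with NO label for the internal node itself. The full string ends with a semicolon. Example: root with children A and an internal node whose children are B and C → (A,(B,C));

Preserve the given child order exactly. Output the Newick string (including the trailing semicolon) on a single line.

Answer: ((((Q,H),P),(E,R,B,(M,X,L))),D);

Derivation:
internal I5 with children ['I4', 'D']
  internal I4 with children ['I3', 'I2']
    internal I3 with children ['I1', 'P']
      internal I1 with children ['Q', 'H']
        leaf 'Q' → 'Q'
        leaf 'H' → 'H'
      → '(Q,H)'
      leaf 'P' → 'P'
    → '((Q,H),P)'
    internal I2 with children ['E', 'R', 'B', 'I0']
      leaf 'E' → 'E'
      leaf 'R' → 'R'
      leaf 'B' → 'B'
      internal I0 with children ['M', 'X', 'L']
        leaf 'M' → 'M'
        leaf 'X' → 'X'
        leaf 'L' → 'L'
      → '(M,X,L)'
    → '(E,R,B,(M,X,L))'
  → '(((Q,H),P),(E,R,B,(M,X,L)))'
  leaf 'D' → 'D'
→ '((((Q,H),P),(E,R,B,(M,X,L))),D)'
Final: ((((Q,H),P),(E,R,B,(M,X,L))),D);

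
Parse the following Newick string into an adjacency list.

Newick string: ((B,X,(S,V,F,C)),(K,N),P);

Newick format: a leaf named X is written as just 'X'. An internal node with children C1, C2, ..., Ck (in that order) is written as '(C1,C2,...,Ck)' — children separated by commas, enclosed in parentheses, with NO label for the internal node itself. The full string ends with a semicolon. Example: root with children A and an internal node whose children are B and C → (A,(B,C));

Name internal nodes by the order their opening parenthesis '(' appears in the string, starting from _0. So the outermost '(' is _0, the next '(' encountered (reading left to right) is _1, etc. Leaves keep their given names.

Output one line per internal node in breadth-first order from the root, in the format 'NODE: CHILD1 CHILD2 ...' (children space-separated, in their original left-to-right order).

Input: ((B,X,(S,V,F,C)),(K,N),P);
Scanning left-to-right, naming '(' by encounter order:
  pos 0: '(' -> open internal node _0 (depth 1)
  pos 1: '(' -> open internal node _1 (depth 2)
  pos 6: '(' -> open internal node _2 (depth 3)
  pos 14: ')' -> close internal node _2 (now at depth 2)
  pos 15: ')' -> close internal node _1 (now at depth 1)
  pos 17: '(' -> open internal node _3 (depth 2)
  pos 21: ')' -> close internal node _3 (now at depth 1)
  pos 24: ')' -> close internal node _0 (now at depth 0)
Total internal nodes: 4
BFS adjacency from root:
  _0: _1 _3 P
  _1: B X _2
  _3: K N
  _2: S V F C

Answer: _0: _1 _3 P
_1: B X _2
_3: K N
_2: S V F C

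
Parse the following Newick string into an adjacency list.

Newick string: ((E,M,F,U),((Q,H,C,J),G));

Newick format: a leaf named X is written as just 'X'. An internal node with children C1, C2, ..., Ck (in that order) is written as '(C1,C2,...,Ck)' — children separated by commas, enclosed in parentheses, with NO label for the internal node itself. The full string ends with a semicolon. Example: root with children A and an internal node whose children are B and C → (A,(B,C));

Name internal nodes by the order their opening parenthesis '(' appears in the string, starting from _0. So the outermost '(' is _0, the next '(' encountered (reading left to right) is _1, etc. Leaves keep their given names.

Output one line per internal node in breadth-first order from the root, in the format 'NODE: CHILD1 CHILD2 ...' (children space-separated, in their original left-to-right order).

Answer: _0: _1 _2
_1: E M F U
_2: _3 G
_3: Q H C J

Derivation:
Input: ((E,M,F,U),((Q,H,C,J),G));
Scanning left-to-right, naming '(' by encounter order:
  pos 0: '(' -> open internal node _0 (depth 1)
  pos 1: '(' -> open internal node _1 (depth 2)
  pos 9: ')' -> close internal node _1 (now at depth 1)
  pos 11: '(' -> open internal node _2 (depth 2)
  pos 12: '(' -> open internal node _3 (depth 3)
  pos 20: ')' -> close internal node _3 (now at depth 2)
  pos 23: ')' -> close internal node _2 (now at depth 1)
  pos 24: ')' -> close internal node _0 (now at depth 0)
Total internal nodes: 4
BFS adjacency from root:
  _0: _1 _2
  _1: E M F U
  _2: _3 G
  _3: Q H C J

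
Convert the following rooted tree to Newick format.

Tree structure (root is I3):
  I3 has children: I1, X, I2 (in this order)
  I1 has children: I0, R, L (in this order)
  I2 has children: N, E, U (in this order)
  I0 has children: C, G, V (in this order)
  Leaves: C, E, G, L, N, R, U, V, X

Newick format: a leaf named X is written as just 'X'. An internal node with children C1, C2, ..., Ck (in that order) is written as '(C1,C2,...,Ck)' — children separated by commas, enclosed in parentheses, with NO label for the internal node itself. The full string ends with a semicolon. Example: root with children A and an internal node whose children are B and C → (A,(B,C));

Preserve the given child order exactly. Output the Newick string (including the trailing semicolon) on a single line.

Answer: (((C,G,V),R,L),X,(N,E,U));

Derivation:
internal I3 with children ['I1', 'X', 'I2']
  internal I1 with children ['I0', 'R', 'L']
    internal I0 with children ['C', 'G', 'V']
      leaf 'C' → 'C'
      leaf 'G' → 'G'
      leaf 'V' → 'V'
    → '(C,G,V)'
    leaf 'R' → 'R'
    leaf 'L' → 'L'
  → '((C,G,V),R,L)'
  leaf 'X' → 'X'
  internal I2 with children ['N', 'E', 'U']
    leaf 'N' → 'N'
    leaf 'E' → 'E'
    leaf 'U' → 'U'
  → '(N,E,U)'
→ '(((C,G,V),R,L),X,(N,E,U))'
Final: (((C,G,V),R,L),X,(N,E,U));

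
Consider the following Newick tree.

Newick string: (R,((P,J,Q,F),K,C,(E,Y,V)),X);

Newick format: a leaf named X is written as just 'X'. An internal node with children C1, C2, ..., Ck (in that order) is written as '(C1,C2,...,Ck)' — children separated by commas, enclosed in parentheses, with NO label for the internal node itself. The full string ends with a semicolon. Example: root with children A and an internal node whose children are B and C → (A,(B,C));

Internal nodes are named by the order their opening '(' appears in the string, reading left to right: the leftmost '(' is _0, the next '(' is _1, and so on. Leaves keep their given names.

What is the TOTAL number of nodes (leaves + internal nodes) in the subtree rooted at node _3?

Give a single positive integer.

Answer: 4

Derivation:
Newick: (R,((P,J,Q,F),K,C,(E,Y,V)),X);
Locate _3: it is the '(' at position 18 (the 4th '(' reading left to right).
Query: subtree rooted at _3
_3: subtree_size = 1 + 3
  E: subtree_size = 1 + 0
  Y: subtree_size = 1 + 0
  V: subtree_size = 1 + 0
Total subtree size of _3: 4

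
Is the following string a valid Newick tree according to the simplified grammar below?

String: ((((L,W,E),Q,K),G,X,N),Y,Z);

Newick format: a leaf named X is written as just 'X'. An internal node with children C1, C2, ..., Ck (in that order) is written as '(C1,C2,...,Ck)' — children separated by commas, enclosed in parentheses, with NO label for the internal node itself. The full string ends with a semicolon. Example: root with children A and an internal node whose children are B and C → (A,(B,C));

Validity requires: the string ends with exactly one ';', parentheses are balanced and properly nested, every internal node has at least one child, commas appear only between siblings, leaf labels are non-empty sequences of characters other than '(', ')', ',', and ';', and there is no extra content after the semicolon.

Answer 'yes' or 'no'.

Answer: yes

Derivation:
Input: ((((L,W,E),Q,K),G,X,N),Y,Z);
Paren balance: 4 '(' vs 4 ')' OK
Ends with single ';': True
Full parse: OK
Valid: True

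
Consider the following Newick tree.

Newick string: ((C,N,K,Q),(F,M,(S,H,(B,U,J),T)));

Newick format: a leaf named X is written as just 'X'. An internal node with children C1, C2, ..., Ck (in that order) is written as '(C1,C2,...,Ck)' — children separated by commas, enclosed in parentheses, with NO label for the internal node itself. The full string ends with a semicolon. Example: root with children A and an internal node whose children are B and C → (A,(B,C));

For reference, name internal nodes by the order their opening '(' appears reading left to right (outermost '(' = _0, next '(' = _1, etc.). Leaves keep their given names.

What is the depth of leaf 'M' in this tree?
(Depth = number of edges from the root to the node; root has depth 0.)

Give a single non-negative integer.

Answer: 2

Derivation:
Newick: ((C,N,K,Q),(F,M,(S,H,(B,U,J),T)));
Naming internals by '(' encounter order: outermost '(' = _0, next = _1, ...
Query node: M
Path from root: _0 -> _2 -> M
Depth of M: 2 (number of edges from root)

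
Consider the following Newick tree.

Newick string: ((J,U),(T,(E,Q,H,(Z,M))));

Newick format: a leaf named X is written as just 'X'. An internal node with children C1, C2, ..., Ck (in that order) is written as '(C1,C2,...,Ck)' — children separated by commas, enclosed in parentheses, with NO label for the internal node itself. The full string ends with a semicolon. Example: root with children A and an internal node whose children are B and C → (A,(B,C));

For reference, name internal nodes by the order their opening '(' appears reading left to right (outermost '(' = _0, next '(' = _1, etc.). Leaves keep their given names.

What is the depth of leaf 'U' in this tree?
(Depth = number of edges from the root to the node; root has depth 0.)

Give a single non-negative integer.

Newick: ((J,U),(T,(E,Q,H,(Z,M))));
Naming internals by '(' encounter order: outermost '(' = _0, next = _1, ...
Query node: U
Path from root: _0 -> _1 -> U
Depth of U: 2 (number of edges from root)

Answer: 2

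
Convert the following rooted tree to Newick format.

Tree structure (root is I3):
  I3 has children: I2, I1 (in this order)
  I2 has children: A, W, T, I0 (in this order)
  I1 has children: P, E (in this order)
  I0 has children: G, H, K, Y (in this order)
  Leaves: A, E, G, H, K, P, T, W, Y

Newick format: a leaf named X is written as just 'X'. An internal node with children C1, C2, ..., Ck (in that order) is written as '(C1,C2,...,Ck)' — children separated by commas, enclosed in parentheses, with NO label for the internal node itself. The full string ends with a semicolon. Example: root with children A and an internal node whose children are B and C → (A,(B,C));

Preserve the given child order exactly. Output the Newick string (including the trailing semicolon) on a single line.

Answer: ((A,W,T,(G,H,K,Y)),(P,E));

Derivation:
internal I3 with children ['I2', 'I1']
  internal I2 with children ['A', 'W', 'T', 'I0']
    leaf 'A' → 'A'
    leaf 'W' → 'W'
    leaf 'T' → 'T'
    internal I0 with children ['G', 'H', 'K', 'Y']
      leaf 'G' → 'G'
      leaf 'H' → 'H'
      leaf 'K' → 'K'
      leaf 'Y' → 'Y'
    → '(G,H,K,Y)'
  → '(A,W,T,(G,H,K,Y))'
  internal I1 with children ['P', 'E']
    leaf 'P' → 'P'
    leaf 'E' → 'E'
  → '(P,E)'
→ '((A,W,T,(G,H,K,Y)),(P,E))'
Final: ((A,W,T,(G,H,K,Y)),(P,E));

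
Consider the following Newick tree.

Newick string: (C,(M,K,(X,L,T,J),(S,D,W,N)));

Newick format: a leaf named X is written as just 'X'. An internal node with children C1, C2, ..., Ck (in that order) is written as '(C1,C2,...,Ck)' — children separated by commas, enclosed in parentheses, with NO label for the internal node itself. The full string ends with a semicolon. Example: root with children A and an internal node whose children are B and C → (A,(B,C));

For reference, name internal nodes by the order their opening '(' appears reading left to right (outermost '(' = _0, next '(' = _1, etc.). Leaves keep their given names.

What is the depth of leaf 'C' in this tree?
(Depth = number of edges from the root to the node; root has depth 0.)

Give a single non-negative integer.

Answer: 1

Derivation:
Newick: (C,(M,K,(X,L,T,J),(S,D,W,N)));
Naming internals by '(' encounter order: outermost '(' = _0, next = _1, ...
Query node: C
Path from root: _0 -> C
Depth of C: 1 (number of edges from root)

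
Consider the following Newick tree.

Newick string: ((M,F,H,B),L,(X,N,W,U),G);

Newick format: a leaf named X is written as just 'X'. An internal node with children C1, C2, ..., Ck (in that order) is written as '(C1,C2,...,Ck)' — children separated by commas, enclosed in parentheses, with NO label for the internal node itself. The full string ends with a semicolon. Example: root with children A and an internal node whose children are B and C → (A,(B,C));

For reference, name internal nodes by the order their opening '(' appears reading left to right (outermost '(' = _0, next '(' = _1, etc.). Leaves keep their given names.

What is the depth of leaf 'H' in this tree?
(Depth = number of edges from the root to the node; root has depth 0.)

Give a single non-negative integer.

Answer: 2

Derivation:
Newick: ((M,F,H,B),L,(X,N,W,U),G);
Naming internals by '(' encounter order: outermost '(' = _0, next = _1, ...
Query node: H
Path from root: _0 -> _1 -> H
Depth of H: 2 (number of edges from root)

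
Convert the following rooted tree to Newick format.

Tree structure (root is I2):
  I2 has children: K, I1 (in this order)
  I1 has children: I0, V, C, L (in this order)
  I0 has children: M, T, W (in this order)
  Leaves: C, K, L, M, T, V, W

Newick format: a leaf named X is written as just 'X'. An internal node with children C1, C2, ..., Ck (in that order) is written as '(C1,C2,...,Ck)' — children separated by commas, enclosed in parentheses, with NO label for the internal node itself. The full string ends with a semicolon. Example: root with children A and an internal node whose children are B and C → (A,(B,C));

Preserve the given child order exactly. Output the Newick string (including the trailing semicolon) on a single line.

Answer: (K,((M,T,W),V,C,L));

Derivation:
internal I2 with children ['K', 'I1']
  leaf 'K' → 'K'
  internal I1 with children ['I0', 'V', 'C', 'L']
    internal I0 with children ['M', 'T', 'W']
      leaf 'M' → 'M'
      leaf 'T' → 'T'
      leaf 'W' → 'W'
    → '(M,T,W)'
    leaf 'V' → 'V'
    leaf 'C' → 'C'
    leaf 'L' → 'L'
  → '((M,T,W),V,C,L)'
→ '(K,((M,T,W),V,C,L))'
Final: (K,((M,T,W),V,C,L));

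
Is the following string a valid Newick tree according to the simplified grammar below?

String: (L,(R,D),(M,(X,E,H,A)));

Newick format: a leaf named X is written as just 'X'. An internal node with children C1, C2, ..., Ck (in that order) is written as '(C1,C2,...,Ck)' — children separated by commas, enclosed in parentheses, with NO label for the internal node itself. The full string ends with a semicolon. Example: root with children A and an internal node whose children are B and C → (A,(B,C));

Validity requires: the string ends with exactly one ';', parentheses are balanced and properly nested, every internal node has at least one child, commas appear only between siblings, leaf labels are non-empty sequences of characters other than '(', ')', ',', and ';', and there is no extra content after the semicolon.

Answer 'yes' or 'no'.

Answer: yes

Derivation:
Input: (L,(R,D),(M,(X,E,H,A)));
Paren balance: 4 '(' vs 4 ')' OK
Ends with single ';': True
Full parse: OK
Valid: True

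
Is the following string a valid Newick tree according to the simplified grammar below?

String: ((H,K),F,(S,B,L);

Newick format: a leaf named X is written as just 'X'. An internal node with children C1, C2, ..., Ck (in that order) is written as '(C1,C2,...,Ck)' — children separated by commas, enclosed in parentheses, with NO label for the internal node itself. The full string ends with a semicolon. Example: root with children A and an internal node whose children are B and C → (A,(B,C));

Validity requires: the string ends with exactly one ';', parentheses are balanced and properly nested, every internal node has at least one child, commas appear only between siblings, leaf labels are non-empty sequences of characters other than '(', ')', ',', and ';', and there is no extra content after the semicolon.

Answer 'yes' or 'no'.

Answer: no

Derivation:
Input: ((H,K),F,(S,B,L);
Paren balance: 3 '(' vs 2 ')' MISMATCH
Ends with single ';': True
Full parse: FAILS (expected , or ) at pos 16)
Valid: False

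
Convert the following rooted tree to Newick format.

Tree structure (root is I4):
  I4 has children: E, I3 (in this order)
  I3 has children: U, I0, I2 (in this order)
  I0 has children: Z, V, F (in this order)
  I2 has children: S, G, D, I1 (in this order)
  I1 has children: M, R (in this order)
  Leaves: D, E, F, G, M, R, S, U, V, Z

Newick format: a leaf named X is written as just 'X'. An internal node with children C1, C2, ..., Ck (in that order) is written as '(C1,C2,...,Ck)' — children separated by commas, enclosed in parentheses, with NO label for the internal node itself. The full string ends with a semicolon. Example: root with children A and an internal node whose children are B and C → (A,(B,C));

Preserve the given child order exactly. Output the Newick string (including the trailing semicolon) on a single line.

internal I4 with children ['E', 'I3']
  leaf 'E' → 'E'
  internal I3 with children ['U', 'I0', 'I2']
    leaf 'U' → 'U'
    internal I0 with children ['Z', 'V', 'F']
      leaf 'Z' → 'Z'
      leaf 'V' → 'V'
      leaf 'F' → 'F'
    → '(Z,V,F)'
    internal I2 with children ['S', 'G', 'D', 'I1']
      leaf 'S' → 'S'
      leaf 'G' → 'G'
      leaf 'D' → 'D'
      internal I1 with children ['M', 'R']
        leaf 'M' → 'M'
        leaf 'R' → 'R'
      → '(M,R)'
    → '(S,G,D,(M,R))'
  → '(U,(Z,V,F),(S,G,D,(M,R)))'
→ '(E,(U,(Z,V,F),(S,G,D,(M,R))))'
Final: (E,(U,(Z,V,F),(S,G,D,(M,R))));

Answer: (E,(U,(Z,V,F),(S,G,D,(M,R))));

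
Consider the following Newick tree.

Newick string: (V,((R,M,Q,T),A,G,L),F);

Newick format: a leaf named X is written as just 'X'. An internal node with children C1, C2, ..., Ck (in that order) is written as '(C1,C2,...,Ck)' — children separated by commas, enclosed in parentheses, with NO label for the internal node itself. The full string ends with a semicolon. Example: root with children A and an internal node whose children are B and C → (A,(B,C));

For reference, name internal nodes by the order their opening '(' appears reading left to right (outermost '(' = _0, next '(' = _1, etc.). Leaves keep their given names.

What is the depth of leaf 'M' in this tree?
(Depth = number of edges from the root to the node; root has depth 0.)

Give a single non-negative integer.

Newick: (V,((R,M,Q,T),A,G,L),F);
Naming internals by '(' encounter order: outermost '(' = _0, next = _1, ...
Query node: M
Path from root: _0 -> _1 -> _2 -> M
Depth of M: 3 (number of edges from root)

Answer: 3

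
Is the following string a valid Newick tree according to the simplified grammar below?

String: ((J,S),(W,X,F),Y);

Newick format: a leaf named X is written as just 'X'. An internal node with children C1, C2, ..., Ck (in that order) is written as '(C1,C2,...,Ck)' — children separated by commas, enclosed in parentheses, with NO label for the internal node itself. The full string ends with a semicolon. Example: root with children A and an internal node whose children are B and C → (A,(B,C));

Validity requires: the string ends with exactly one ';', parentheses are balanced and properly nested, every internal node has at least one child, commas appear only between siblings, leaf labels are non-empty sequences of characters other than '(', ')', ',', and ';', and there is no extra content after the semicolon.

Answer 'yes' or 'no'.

Answer: yes

Derivation:
Input: ((J,S),(W,X,F),Y);
Paren balance: 3 '(' vs 3 ')' OK
Ends with single ';': True
Full parse: OK
Valid: True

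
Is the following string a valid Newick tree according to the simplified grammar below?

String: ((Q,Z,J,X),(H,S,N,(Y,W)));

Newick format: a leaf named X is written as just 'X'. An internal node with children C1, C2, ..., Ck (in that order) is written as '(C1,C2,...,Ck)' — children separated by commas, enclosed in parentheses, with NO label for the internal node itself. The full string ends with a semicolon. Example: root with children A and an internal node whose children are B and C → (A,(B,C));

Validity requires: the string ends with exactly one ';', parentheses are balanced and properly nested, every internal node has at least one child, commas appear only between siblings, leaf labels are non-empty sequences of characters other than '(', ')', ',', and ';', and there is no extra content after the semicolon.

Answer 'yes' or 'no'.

Input: ((Q,Z,J,X),(H,S,N,(Y,W)));
Paren balance: 4 '(' vs 4 ')' OK
Ends with single ';': True
Full parse: OK
Valid: True

Answer: yes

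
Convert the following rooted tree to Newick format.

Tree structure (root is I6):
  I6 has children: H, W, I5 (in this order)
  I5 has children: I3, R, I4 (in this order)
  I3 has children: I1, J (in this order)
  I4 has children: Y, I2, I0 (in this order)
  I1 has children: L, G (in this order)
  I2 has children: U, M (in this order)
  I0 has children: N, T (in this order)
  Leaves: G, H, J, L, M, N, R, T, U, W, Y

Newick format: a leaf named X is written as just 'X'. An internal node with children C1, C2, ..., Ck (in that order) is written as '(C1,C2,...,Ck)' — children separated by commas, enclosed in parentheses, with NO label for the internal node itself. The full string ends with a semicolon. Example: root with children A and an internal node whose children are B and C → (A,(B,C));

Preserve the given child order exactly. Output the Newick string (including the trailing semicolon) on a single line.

Answer: (H,W,(((L,G),J),R,(Y,(U,M),(N,T))));

Derivation:
internal I6 with children ['H', 'W', 'I5']
  leaf 'H' → 'H'
  leaf 'W' → 'W'
  internal I5 with children ['I3', 'R', 'I4']
    internal I3 with children ['I1', 'J']
      internal I1 with children ['L', 'G']
        leaf 'L' → 'L'
        leaf 'G' → 'G'
      → '(L,G)'
      leaf 'J' → 'J'
    → '((L,G),J)'
    leaf 'R' → 'R'
    internal I4 with children ['Y', 'I2', 'I0']
      leaf 'Y' → 'Y'
      internal I2 with children ['U', 'M']
        leaf 'U' → 'U'
        leaf 'M' → 'M'
      → '(U,M)'
      internal I0 with children ['N', 'T']
        leaf 'N' → 'N'
        leaf 'T' → 'T'
      → '(N,T)'
    → '(Y,(U,M),(N,T))'
  → '(((L,G),J),R,(Y,(U,M),(N,T)))'
→ '(H,W,(((L,G),J),R,(Y,(U,M),(N,T))))'
Final: (H,W,(((L,G),J),R,(Y,(U,M),(N,T))));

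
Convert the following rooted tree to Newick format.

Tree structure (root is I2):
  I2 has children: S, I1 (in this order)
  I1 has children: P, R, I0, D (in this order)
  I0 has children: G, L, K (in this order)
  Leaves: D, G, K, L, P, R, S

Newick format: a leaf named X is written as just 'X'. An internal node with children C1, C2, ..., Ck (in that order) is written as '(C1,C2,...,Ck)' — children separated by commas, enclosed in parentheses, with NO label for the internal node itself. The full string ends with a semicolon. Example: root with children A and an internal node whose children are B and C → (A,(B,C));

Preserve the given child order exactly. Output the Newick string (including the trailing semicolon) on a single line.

internal I2 with children ['S', 'I1']
  leaf 'S' → 'S'
  internal I1 with children ['P', 'R', 'I0', 'D']
    leaf 'P' → 'P'
    leaf 'R' → 'R'
    internal I0 with children ['G', 'L', 'K']
      leaf 'G' → 'G'
      leaf 'L' → 'L'
      leaf 'K' → 'K'
    → '(G,L,K)'
    leaf 'D' → 'D'
  → '(P,R,(G,L,K),D)'
→ '(S,(P,R,(G,L,K),D))'
Final: (S,(P,R,(G,L,K),D));

Answer: (S,(P,R,(G,L,K),D));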